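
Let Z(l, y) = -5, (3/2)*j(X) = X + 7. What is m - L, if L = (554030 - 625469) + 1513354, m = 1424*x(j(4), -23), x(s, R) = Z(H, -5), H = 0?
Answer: -1449035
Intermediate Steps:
j(X) = 14/3 + 2*X/3 (j(X) = 2*(X + 7)/3 = 2*(7 + X)/3 = 14/3 + 2*X/3)
x(s, R) = -5
m = -7120 (m = 1424*(-5) = -7120)
L = 1441915 (L = -71439 + 1513354 = 1441915)
m - L = -7120 - 1*1441915 = -7120 - 1441915 = -1449035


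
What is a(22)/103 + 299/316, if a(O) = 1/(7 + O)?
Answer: 893429/943892 ≈ 0.94654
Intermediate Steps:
a(22)/103 + 299/316 = 1/((7 + 22)*103) + 299/316 = (1/103)/29 + 299*(1/316) = (1/29)*(1/103) + 299/316 = 1/2987 + 299/316 = 893429/943892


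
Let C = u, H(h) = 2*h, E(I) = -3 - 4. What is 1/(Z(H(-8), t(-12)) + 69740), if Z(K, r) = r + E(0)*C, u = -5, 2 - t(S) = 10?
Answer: 1/69767 ≈ 1.4333e-5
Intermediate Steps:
t(S) = -8 (t(S) = 2 - 1*10 = 2 - 10 = -8)
E(I) = -7
C = -5
Z(K, r) = 35 + r (Z(K, r) = r - 7*(-5) = r + 35 = 35 + r)
1/(Z(H(-8), t(-12)) + 69740) = 1/((35 - 8) + 69740) = 1/(27 + 69740) = 1/69767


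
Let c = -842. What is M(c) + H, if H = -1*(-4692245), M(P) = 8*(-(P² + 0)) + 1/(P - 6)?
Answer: -830588017/848 ≈ -9.7947e+5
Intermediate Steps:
M(P) = 1/(-6 + P) - 8*P² (M(P) = 8*(-P²) + 1/(-6 + P) = -8*P² + 1/(-6 + P) = 1/(-6 + P) - 8*P²)
H = 4692245
M(c) + H = (1 - 8*(-842)³ + 48*(-842)²)/(-6 - 842) + 4692245 = (1 - 8*(-596947688) + 48*708964)/(-848) + 4692245 = -(1 + 4775581504 + 34030272)/848 + 4692245 = -1/848*4809611777 + 4692245 = -4809611777/848 + 4692245 = -830588017/848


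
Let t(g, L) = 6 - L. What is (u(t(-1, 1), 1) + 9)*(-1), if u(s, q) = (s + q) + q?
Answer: -16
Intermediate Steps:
u(s, q) = s + 2*q (u(s, q) = (q + s) + q = s + 2*q)
(u(t(-1, 1), 1) + 9)*(-1) = (((6 - 1*1) + 2*1) + 9)*(-1) = (((6 - 1) + 2) + 9)*(-1) = ((5 + 2) + 9)*(-1) = (7 + 9)*(-1) = 16*(-1) = -16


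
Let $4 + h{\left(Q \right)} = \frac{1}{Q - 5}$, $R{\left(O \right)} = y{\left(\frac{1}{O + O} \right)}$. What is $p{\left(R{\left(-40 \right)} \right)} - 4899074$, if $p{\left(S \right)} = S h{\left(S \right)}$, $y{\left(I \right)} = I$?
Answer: $- \frac{39290573059}{8020} \approx -4.8991 \cdot 10^{6}$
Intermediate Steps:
$R{\left(O \right)} = \frac{1}{2 O}$ ($R{\left(O \right)} = \frac{1}{O + O} = \frac{1}{2 O}$)
$h{\left(Q \right)} = -4 + \frac{1}{-5 + Q}$ ($h{\left(Q \right)} = -4 + \frac{1}{Q - 5} = -4 + \frac{1}{-5 + Q}$)
$p{\left(S \right)} = \frac{S \left(21 - 4 S\right)}{-5 + S}$ ($p{\left(S \right)} = S \frac{21 - 4 S}{-5 + S} = \frac{S \left(21 - 4 S\right)}{-5 + S}$)
$p{\left(R{\left(-40 \right)} \right)} - 4899074 = \frac{\frac{1}{2 \left(-40\right)} \left(21 - 4 \frac{1}{2 \left(-40\right)}\right)}{-5 + \frac{1}{2 \left(-40\right)}} - 4899074 = \frac{\frac{1}{2} \left(- \frac{1}{40}\right) \left(21 - 4 \cdot \frac{1}{2} \left(- \frac{1}{40}\right)\right)}{-5 + \frac{1}{2} \left(- \frac{1}{40}\right)} - 4899074 = - \frac{21 - - \frac{1}{20}}{80 \left(-5 - \frac{1}{80}\right)} - 4899074 = - \frac{21 + \frac{1}{20}}{80 \left(- \frac{401}{80}\right)} - 4899074 = \left(- \frac{1}{80}\right) \left(- \frac{80}{401}\right) \frac{421}{20} - 4899074 = \frac{421}{8020} - 4899074 = - \frac{39290573059}{8020}$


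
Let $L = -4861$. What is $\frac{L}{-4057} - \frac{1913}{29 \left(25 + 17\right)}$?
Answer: $- \frac{1840343}{4941426} \approx -0.37243$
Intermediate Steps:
$\frac{L}{-4057} - \frac{1913}{29 \left(25 + 17\right)} = - \frac{4861}{-4057} - \frac{1913}{29 \left(25 + 17\right)} = \left(-4861\right) \left(- \frac{1}{4057}\right) - \frac{1913}{29 \cdot 42} = \frac{4861}{4057} - \frac{1913}{1218} = - \frac{1840343}{4941426}$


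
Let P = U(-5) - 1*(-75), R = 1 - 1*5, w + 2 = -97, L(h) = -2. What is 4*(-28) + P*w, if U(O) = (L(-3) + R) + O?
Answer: -6448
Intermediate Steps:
w = -99 (w = -2 - 97 = -99)
R = -4 (R = 1 - 5 = -4)
U(O) = -6 + O (U(O) = (-2 - 4) + O = -6 + O)
P = 64 (P = (-6 - 5) - 1*(-75) = -11 + 75 = 64)
4*(-28) + P*w = 4*(-28) + 64*(-99) = -112 - 6336 = -6448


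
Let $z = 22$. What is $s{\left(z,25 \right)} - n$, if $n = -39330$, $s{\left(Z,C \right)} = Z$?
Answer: $39352$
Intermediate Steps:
$s{\left(z,25 \right)} - n = 22 - -39330 = 22 + 39330 = 39352$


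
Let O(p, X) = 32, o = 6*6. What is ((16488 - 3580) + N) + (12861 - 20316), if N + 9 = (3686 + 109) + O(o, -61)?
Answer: 9271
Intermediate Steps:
o = 36
N = 3818 (N = -9 + ((3686 + 109) + 32) = -9 + (3795 + 32) = -9 + 3827 = 3818)
((16488 - 3580) + N) + (12861 - 20316) = ((16488 - 3580) + 3818) + (12861 - 20316) = (12908 + 3818) - 7455 = 16726 - 7455 = 9271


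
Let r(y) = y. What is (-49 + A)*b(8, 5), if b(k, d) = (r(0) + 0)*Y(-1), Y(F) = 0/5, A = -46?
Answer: 0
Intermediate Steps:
Y(F) = 0 (Y(F) = 0*(⅕) = 0)
b(k, d) = 0 (b(k, d) = (0 + 0)*0 = 0*0 = 0)
(-49 + A)*b(8, 5) = (-49 - 46)*0 = -95*0 = 0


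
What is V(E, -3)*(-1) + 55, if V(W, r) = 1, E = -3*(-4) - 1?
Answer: 54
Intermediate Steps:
E = 11 (E = 12 - 1 = 11)
V(E, -3)*(-1) + 55 = 1*(-1) + 55 = -1 + 55 = 54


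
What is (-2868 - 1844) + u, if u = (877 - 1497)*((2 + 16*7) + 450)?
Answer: -354392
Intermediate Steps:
u = -349680 (u = -620*((2 + 112) + 450) = -620*(114 + 450) = -620*564 = -349680)
(-2868 - 1844) + u = (-2868 - 1844) - 349680 = -4712 - 349680 = -354392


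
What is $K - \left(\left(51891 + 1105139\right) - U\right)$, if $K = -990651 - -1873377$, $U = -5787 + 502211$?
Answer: $222120$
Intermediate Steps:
$U = 496424$
$K = 882726$ ($K = -990651 + 1873377 = 882726$)
$K - \left(\left(51891 + 1105139\right) - U\right) = 882726 - \left(\left(51891 + 1105139\right) - 496424\right) = 882726 - \left(1157030 - 496424\right) = 882726 - 660606 = 222120$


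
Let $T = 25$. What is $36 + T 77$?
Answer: $1961$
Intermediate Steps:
$36 + T 77 = 36 + 25 \cdot 77 = 36 + 1925 = 1961$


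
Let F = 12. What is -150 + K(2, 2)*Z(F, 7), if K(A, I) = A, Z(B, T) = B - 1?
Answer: -128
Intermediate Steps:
Z(B, T) = -1 + B
-150 + K(2, 2)*Z(F, 7) = -150 + 2*(-1 + 12) = -150 + 2*11 = -150 + 22 = -128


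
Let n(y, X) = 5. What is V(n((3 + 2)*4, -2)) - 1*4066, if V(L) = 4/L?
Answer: -20326/5 ≈ -4065.2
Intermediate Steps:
V(n((3 + 2)*4, -2)) - 1*4066 = 4/5 - 1*4066 = 4*(1/5) - 4066 = 4/5 - 4066 = -20326/5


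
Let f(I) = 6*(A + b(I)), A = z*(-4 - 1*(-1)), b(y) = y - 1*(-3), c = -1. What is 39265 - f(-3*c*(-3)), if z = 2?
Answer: 39337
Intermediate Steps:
b(y) = 3 + y (b(y) = y + 3 = 3 + y)
A = -6 (A = 2*(-4 - 1*(-1)) = 2*(-4 + 1) = 2*(-3) = -6)
f(I) = -18 + 6*I (f(I) = 6*(-6 + (3 + I)) = 6*(-3 + I) = -18 + 6*I)
39265 - f(-3*c*(-3)) = 39265 - (-18 + 6*(-3*(-1)*(-3))) = 39265 - (-18 + 6*(3*(-3))) = 39265 - (-18 + 6*(-9)) = 39265 - (-18 - 54) = 39265 - 1*(-72) = 39265 + 72 = 39337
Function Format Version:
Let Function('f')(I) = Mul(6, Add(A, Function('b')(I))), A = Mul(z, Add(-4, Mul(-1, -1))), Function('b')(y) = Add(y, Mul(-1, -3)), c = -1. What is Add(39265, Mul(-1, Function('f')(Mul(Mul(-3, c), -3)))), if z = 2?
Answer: 39337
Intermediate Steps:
Function('b')(y) = Add(3, y) (Function('b')(y) = Add(y, 3) = Add(3, y))
A = -6 (A = Mul(2, Add(-4, Mul(-1, -1))) = Mul(2, Add(-4, 1)) = Mul(2, -3) = -6)
Function('f')(I) = Add(-18, Mul(6, I)) (Function('f')(I) = Mul(6, Add(-6, Add(3, I))) = Mul(6, Add(-3, I)) = Add(-18, Mul(6, I)))
Add(39265, Mul(-1, Function('f')(Mul(Mul(-3, c), -3)))) = Add(39265, Mul(-1, Add(-18, Mul(6, Mul(Mul(-3, -1), -3))))) = Add(39265, Mul(-1, Add(-18, Mul(6, Mul(3, -3))))) = Add(39265, Mul(-1, Add(-18, Mul(6, -9)))) = Add(39265, Mul(-1, Add(-18, -54))) = Add(39265, Mul(-1, -72)) = Add(39265, 72) = 39337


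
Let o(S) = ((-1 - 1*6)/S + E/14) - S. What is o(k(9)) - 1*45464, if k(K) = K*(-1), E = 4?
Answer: -2863598/63 ≈ -45454.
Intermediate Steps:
k(K) = -K
o(S) = 2/7 - S - 7/S (o(S) = ((-1 - 1*6)/S + 4/14) - S = ((-1 - 6)/S + 4*(1/14)) - S = (-7/S + 2/7) - S = (2/7 - 7/S) - S = 2/7 - S - 7/S)
o(k(9)) - 1*45464 = (2/7 - (-1)*9 - 7/((-1*9))) - 1*45464 = (2/7 - 1*(-9) - 7/(-9)) - 45464 = (2/7 + 9 - 7*(-⅑)) - 45464 = (2/7 + 9 + 7/9) - 45464 = 634/63 - 45464 = -2863598/63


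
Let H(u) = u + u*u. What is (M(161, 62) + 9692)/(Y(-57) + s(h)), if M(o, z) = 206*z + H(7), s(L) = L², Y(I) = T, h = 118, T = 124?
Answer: 2815/1756 ≈ 1.6031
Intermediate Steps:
Y(I) = 124
H(u) = u + u²
M(o, z) = 56 + 206*z (M(o, z) = 206*z + 7*(1 + 7) = 206*z + 7*8 = 206*z + 56 = 56 + 206*z)
(M(161, 62) + 9692)/(Y(-57) + s(h)) = ((56 + 206*62) + 9692)/(124 + 118²) = ((56 + 12772) + 9692)/(124 + 13924) = (12828 + 9692)/14048 = 22520*(1/14048) = 2815/1756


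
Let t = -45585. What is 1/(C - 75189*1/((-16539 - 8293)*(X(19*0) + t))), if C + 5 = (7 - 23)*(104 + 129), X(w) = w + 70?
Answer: -1130228480/4219142991029 ≈ -0.00026788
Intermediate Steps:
X(w) = 70 + w
C = -3733 (C = -5 + (7 - 23)*(104 + 129) = -5 - 16*233 = -5 - 3728 = -3733)
1/(C - 75189*1/((-16539 - 8293)*(X(19*0) + t))) = 1/(-3733 - 75189*1/((-16539 - 8293)*((70 + 19*0) - 45585))) = 1/(-3733 - 75189*(-1/(24832*((70 + 0) - 45585)))) = 1/(-3733 - 75189*(-1/(24832*(70 - 45585)))) = 1/(-3733 - 75189/((-24832*(-45515)))) = 1/(-3733 - 75189/1130228480) = 1/(-4219142991029/1130228480) = -1130228480/4219142991029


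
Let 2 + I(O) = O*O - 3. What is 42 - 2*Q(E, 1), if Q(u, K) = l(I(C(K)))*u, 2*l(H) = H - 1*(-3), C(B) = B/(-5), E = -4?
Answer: 854/25 ≈ 34.160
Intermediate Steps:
C(B) = -B/5 (C(B) = B*(-⅕) = -B/5)
I(O) = -5 + O² (I(O) = -2 + (O*O - 3) = -2 + (O² - 3) = -2 + (-3 + O²) = -5 + O²)
l(H) = 3/2 + H/2 (l(H) = (H - 1*(-3))/2 = (H + 3)/2 = (3 + H)/2 = 3/2 + H/2)
Q(u, K) = u*(-1 + K²/50) (Q(u, K) = (3/2 + (-5 + (-K/5)²)/2)*u = (3/2 + (-5 + K²/25)/2)*u = (3/2 + (-5/2 + K²/50))*u = (-1 + K²/50)*u = u*(-1 + K²/50))
42 - 2*Q(E, 1) = 42 - (-4)*(-50 + 1²)/25 = 42 - (-4)*(-50 + 1)/25 = 42 - (-4)*(-49)/25 = 42 - 2*98/25 = 42 - 196/25 = 854/25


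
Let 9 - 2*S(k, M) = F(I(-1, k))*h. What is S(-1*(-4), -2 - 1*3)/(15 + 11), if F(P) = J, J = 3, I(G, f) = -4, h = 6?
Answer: -9/52 ≈ -0.17308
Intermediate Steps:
F(P) = 3
S(k, M) = -9/2 (S(k, M) = 9/2 - 3*6/2 = 9/2 - ½*18 = 9/2 - 9 = -9/2)
S(-1*(-4), -2 - 1*3)/(15 + 11) = -9/(2*(15 + 11)) = -9/2/26 = -9/2*1/26 = -9/52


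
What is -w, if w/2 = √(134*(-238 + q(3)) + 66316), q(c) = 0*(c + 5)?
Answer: -4*√8606 ≈ -371.07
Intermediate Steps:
q(c) = 0 (q(c) = 0*(5 + c) = 0)
w = 4*√8606 (w = 2*√(134*(-238 + 0) + 66316) = 2*√(134*(-238) + 66316) = 2*√(-31892 + 66316) = 2*√34424 = 2*(2*√8606) = 4*√8606 ≈ 371.07)
-w = -4*√8606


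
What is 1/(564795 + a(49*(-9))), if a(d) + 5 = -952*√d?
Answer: 282395/159693712082 + 4998*I/79846856041 ≈ 1.7684e-6 + 6.2595e-8*I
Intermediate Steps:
a(d) = -5 - 952*√d
1/(564795 + a(49*(-9))) = 1/(564795 + (-5 - 952*21*I)) = 1/(564795 + (-5 - 19992*I)) = 1/(564790 - 19992*I) = (564790 + 19992*I)/319387424164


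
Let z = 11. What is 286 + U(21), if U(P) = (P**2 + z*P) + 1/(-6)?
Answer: 5747/6 ≈ 957.83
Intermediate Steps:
U(P) = -1/6 + P**2 + 11*P (U(P) = (P**2 + 11*P) + 1/(-6) = (P**2 + 11*P) - 1/6 = -1/6 + P**2 + 11*P)
286 + U(21) = 286 + (-1/6 + 21**2 + 11*21) = 286 + (-1/6 + 441 + 231) = 286 + 4031/6 = 5747/6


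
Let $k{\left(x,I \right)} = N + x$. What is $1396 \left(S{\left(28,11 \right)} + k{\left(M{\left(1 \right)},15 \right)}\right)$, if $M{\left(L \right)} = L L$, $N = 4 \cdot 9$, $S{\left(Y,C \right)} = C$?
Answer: $67008$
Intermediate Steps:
$N = 36$
$M{\left(L \right)} = L^{2}$
$k{\left(x,I \right)} = 36 + x$
$1396 \left(S{\left(28,11 \right)} + k{\left(M{\left(1 \right)},15 \right)}\right) = 1396 \left(11 + \left(36 + 1^{2}\right)\right) = 1396 \left(11 + \left(36 + 1\right)\right) = 1396 \left(11 + 37\right) = 1396 \cdot 48 = 67008$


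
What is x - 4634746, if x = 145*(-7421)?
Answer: -5710791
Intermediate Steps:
x = -1076045
x - 4634746 = -1076045 - 4634746 = -5710791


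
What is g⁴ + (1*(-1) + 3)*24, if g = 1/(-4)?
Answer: 12289/256 ≈ 48.004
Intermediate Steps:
g = -¼ ≈ -0.25000
g⁴ + (1*(-1) + 3)*24 = (-¼)⁴ + (1*(-1) + 3)*24 = 1/256 + (-1 + 3)*24 = 1/256 + 2*24 = 1/256 + 48 = 12289/256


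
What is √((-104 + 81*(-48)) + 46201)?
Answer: √42209 ≈ 205.45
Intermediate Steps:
√((-104 + 81*(-48)) + 46201) = √((-104 - 3888) + 46201) = √(-3992 + 46201) = √42209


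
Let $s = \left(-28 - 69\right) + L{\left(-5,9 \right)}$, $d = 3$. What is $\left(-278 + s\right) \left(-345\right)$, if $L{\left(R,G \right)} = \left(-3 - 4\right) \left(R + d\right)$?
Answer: $124545$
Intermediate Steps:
$L{\left(R,G \right)} = -21 - 7 R$ ($L{\left(R,G \right)} = \left(-3 - 4\right) \left(R + 3\right) = - 7 \left(3 + R\right) = -21 - 7 R$)
$s = -83$ ($s = \left(-28 - 69\right) - -14 = -97 + \left(-21 + 35\right) = -97 + 14 = -83$)
$\left(-278 + s\right) \left(-345\right) = \left(-278 - 83\right) \left(-345\right) = \left(-361\right) \left(-345\right) = 124545$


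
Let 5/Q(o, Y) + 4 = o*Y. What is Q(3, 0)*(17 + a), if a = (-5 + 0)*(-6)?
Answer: -235/4 ≈ -58.750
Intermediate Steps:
Q(o, Y) = 5/(-4 + Y*o) (Q(o, Y) = 5/(-4 + o*Y) = 5/(-4 + Y*o))
a = 30 (a = -5*(-6) = 30)
Q(3, 0)*(17 + a) = (5/(-4 + 0*3))*(17 + 30) = (5/(-4 + 0))*47 = (5/(-4))*47 = (5*(-¼))*47 = -5/4*47 = -235/4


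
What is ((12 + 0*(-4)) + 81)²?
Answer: 8649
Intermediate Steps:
((12 + 0*(-4)) + 81)² = ((12 + 0) + 81)² = (12 + 81)² = 93² = 8649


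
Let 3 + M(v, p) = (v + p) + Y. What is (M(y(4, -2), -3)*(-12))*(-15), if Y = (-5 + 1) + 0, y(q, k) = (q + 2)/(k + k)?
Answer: -2070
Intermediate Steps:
y(q, k) = (2 + q)/(2*k) (y(q, k) = (2 + q)/((2*k)) = (2 + q)*(1/(2*k)) = (2 + q)/(2*k))
Y = -4 (Y = -4 + 0 = -4)
M(v, p) = -7 + p + v (M(v, p) = -3 + ((v + p) - 4) = -3 + ((p + v) - 4) = -3 + (-4 + p + v) = -7 + p + v)
(M(y(4, -2), -3)*(-12))*(-15) = ((-7 - 3 + (½)*(2 + 4)/(-2))*(-12))*(-15) = ((-7 - 3 + (½)*(-½)*6)*(-12))*(-15) = ((-7 - 3 - 3/2)*(-12))*(-15) = -23/2*(-12)*(-15) = 138*(-15) = -2070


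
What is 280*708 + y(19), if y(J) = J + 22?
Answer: 198281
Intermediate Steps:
y(J) = 22 + J
280*708 + y(19) = 280*708 + (22 + 19) = 198240 + 41 = 198281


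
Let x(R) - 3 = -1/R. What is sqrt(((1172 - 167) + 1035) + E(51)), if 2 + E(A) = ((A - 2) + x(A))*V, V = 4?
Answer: sqrt(5841642)/51 ≈ 47.391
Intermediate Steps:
x(R) = 3 - 1/R
E(A) = 2 - 4/A + 4*A (E(A) = -2 + ((A - 2) + (3 - 1/A))*4 = -2 + ((-2 + A) + (3 - 1/A))*4 = -2 + (1 + A - 1/A)*4 = -2 + (4 - 4/A + 4*A) = 2 - 4/A + 4*A)
sqrt(((1172 - 167) + 1035) + E(51)) = sqrt(((1172 - 167) + 1035) + (2 - 4/51 + 4*51)) = sqrt((1005 + 1035) + (2 - 4*1/51 + 204)) = sqrt(2040 + (2 - 4/51 + 204)) = sqrt(2040 + 10502/51) = sqrt(114542/51) = sqrt(5841642)/51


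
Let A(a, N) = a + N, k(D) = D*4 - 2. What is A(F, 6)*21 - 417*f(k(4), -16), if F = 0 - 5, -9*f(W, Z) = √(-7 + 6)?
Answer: 21 + 139*I/3 ≈ 21.0 + 46.333*I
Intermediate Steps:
k(D) = -2 + 4*D (k(D) = 4*D - 2 = -2 + 4*D)
f(W, Z) = -I/9 (f(W, Z) = -√(-7 + 6)/9 = -I/9)
F = -5
A(a, N) = N + a
A(F, 6)*21 - 417*f(k(4), -16) = (6 - 5)*21 - (-139)*I/3 = 1*21 + 139*I/3 = 21 + 139*I/3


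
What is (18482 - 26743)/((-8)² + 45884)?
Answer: -8261/45948 ≈ -0.17979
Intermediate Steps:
(18482 - 26743)/((-8)² + 45884) = -8261/(64 + 45884) = -8261/45948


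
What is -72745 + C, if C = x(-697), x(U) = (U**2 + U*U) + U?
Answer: 898176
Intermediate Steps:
x(U) = U + 2*U**2 (x(U) = (U**2 + U**2) + U = 2*U**2 + U = U + 2*U**2)
C = 970921 (C = -697*(1 + 2*(-697)) = -697*(1 - 1394) = -697*(-1393) = 970921)
-72745 + C = -72745 + 970921 = 898176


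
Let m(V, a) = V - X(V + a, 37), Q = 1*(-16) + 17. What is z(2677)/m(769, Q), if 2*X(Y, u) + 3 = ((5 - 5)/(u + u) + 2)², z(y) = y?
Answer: 5354/1537 ≈ 3.4834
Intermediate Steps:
Q = 1 (Q = -16 + 17 = 1)
X(Y, u) = ½ (X(Y, u) = -3/2 + ((5 - 5)/(u + u) + 2)²/2 = -3/2 + (0/((2*u)) + 2)²/2 = -3/2 + (0*(1/(2*u)) + 2)²/2 = -3/2 + (0 + 2)²/2 = -3/2 + (½)*2² = -3/2 + (½)*4 = -3/2 + 2 = ½)
m(V, a) = -½ + V (m(V, a) = V - 1*½ = V - ½ = -½ + V)
z(2677)/m(769, Q) = 2677/(-½ + 769) = 2677/(1537/2) = 2677*(2/1537) = 5354/1537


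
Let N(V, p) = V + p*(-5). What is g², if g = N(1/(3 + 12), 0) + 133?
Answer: 3984016/225 ≈ 17707.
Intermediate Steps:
N(V, p) = V - 5*p
g = 1996/15 (g = (1/(3 + 12) - 5*0) + 133 = (1/15 + 0) + 133 = 1/15 + 133 = 1996/15 ≈ 133.07)
g² = (1996/15)² = 3984016/225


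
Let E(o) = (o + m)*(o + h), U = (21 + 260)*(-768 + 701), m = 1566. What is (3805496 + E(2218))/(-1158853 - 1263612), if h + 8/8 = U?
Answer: 59046744/2422465 ≈ 24.375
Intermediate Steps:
U = -18827 (U = 281*(-67) = -18827)
h = -18828 (h = -1 - 18827 = -18828)
E(o) = (-18828 + o)*(1566 + o) (E(o) = (o + 1566)*(o - 18828) = (1566 + o)*(-18828 + o) = (-18828 + o)*(1566 + o))
(3805496 + E(2218))/(-1158853 - 1263612) = (3805496 + (-29484648 + 2218**2 - 17262*2218))/(-1158853 - 1263612) = (3805496 + (-29484648 + 4919524 - 38287116))/(-2422465) = (3805496 - 62852240)*(-1/2422465) = -59046744*(-1/2422465) = 59046744/2422465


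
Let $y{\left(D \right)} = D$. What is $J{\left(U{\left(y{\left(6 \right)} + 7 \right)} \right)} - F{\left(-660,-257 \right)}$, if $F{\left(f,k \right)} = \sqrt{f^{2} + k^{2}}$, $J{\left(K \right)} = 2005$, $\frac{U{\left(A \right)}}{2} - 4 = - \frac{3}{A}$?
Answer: $2005 - \sqrt{501649} \approx 1296.7$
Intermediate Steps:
$U{\left(A \right)} = 8 - \frac{6}{A}$ ($U{\left(A \right)} = 8 + 2 \left(- \frac{3}{A}\right) = 8 - \frac{6}{A}$)
$J{\left(U{\left(y{\left(6 \right)} + 7 \right)} \right)} - F{\left(-660,-257 \right)} = 2005 - \sqrt{\left(-660\right)^{2} + \left(-257\right)^{2}} = 2005 - \sqrt{435600 + 66049} = 2005 - \sqrt{501649}$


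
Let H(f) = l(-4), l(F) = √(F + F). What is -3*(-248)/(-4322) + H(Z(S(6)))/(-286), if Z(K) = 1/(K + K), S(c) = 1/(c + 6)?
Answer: -372/2161 - I*√2/143 ≈ -0.17214 - 0.0098896*I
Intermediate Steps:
S(c) = 1/(6 + c)
Z(K) = 1/(2*K)
l(F) = √2*√F (l(F) = √(2*F) = √2*√F)
H(f) = 2*I*√2 (H(f) = √2*√(-4) = √2*(2*I) = 2*I*√2)
-3*(-248)/(-4322) + H(Z(S(6)))/(-286) = -3*(-248)/(-4322) + (2*I*√2)/(-286) = 744*(-1/4322) + (2*I*√2)*(-1/286) = -372/2161 - I*√2/143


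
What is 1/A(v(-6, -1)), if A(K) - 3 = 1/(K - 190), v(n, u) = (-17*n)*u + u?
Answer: 293/878 ≈ 0.33371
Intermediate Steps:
v(n, u) = u - 17*n*u (v(n, u) = -17*n*u + u = u - 17*n*u)
A(K) = 3 + 1/(-190 + K) (A(K) = 3 + 1/(K - 190) = 3 + 1/(-190 + K))
1/A(v(-6, -1)) = 1/((-569 + 3*(-(1 - 17*(-6))))/(-190 - (1 - 17*(-6)))) = 1/((-569 + 3*(-(1 + 102)))/(-190 - (1 + 102))) = 1/((-569 + 3*(-1*103))/(-190 - 1*103)) = 1/((-569 + 3*(-103))/(-190 - 103)) = 1/((-569 - 309)/(-293)) = 1/(-1/293*(-878)) = 1/(878/293) = 293/878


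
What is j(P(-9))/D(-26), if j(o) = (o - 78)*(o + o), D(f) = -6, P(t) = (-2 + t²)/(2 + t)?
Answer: -49375/147 ≈ -335.88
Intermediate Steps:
P(t) = (-2 + t²)/(2 + t)
j(o) = 2*o*(-78 + o) (j(o) = (-78 + o)*(2*o) = 2*o*(-78 + o))
j(P(-9))/D(-26) = (2*((-2 + (-9)²)/(2 - 9))*(-78 + (-2 + (-9)²)/(2 - 9)))/(-6) = (2*((-2 + 81)/(-7))*(-78 + (-2 + 81)/(-7)))*(-⅙) = (2*(-⅐*79)*(-78 - ⅐*79))*(-⅙) = (2*(-79/7)*(-78 - 79/7))*(-⅙) = (2*(-79/7)*(-625/7))*(-⅙) = (98750/49)*(-⅙) = -49375/147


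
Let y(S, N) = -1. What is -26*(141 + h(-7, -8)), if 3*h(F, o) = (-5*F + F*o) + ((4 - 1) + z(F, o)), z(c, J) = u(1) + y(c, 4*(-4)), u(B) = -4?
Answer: -13312/3 ≈ -4437.3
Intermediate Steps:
z(c, J) = -5 (z(c, J) = -4 - 1 = -5)
h(F, o) = -2/3 - 5*F/3 + F*o/3 (h(F, o) = ((-5*F + F*o) + ((4 - 1) - 5))/3 = ((-5*F + F*o) + (3 - 5))/3 = ((-5*F + F*o) - 2)/3 = (-2 - 5*F + F*o)/3 = -2/3 - 5*F/3 + F*o/3)
-26*(141 + h(-7, -8)) = -26*(141 + (-2/3 - 5/3*(-7) + (1/3)*(-7)*(-8))) = -26*(141 + (-2/3 + 35/3 + 56/3)) = -26*(141 + 89/3) = -26*512/3 = -13312/3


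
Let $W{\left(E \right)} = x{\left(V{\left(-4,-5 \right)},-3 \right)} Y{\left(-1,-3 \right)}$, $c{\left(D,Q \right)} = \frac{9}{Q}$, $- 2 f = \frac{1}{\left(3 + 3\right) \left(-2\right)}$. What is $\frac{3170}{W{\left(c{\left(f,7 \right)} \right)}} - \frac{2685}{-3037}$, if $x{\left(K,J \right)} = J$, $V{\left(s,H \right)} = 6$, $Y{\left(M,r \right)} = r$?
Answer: $\frac{9651455}{27333} \approx 353.11$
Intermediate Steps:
$f = \frac{1}{24}$ ($f = - \frac{\frac{1}{3 + 3} \frac{1}{-2}}{2} = - \frac{\frac{1}{6} \left(- \frac{1}{2}\right)}{2} = \left(- \frac{1}{2}\right) \left(- \frac{1}{12}\right) = \frac{1}{24} \approx 0.041667$)
$W{\left(E \right)} = 9$ ($W{\left(E \right)} = \left(-3\right) \left(-3\right) = 9$)
$\frac{3170}{W{\left(c{\left(f,7 \right)} \right)}} - \frac{2685}{-3037} = \frac{3170}{9} - \frac{2685}{-3037} = 3170 \cdot \frac{1}{9} - - \frac{2685}{3037} = \frac{3170}{9} + \frac{2685}{3037} = \frac{9651455}{27333}$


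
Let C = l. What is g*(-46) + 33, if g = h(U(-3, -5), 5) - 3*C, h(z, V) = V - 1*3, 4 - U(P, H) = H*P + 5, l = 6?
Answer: 769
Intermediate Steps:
U(P, H) = -1 - H*P (U(P, H) = 4 - (H*P + 5) = 4 - (5 + H*P) = 4 + (-5 - H*P) = -1 - H*P)
h(z, V) = -3 + V (h(z, V) = V - 3 = -3 + V)
C = 6
g = -16 (g = (-3 + 5) - 3*6 = 2 - 18 = -16)
g*(-46) + 33 = -16*(-46) + 33 = 736 + 33 = 769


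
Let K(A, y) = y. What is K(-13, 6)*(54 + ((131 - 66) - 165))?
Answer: -276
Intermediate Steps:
K(-13, 6)*(54 + ((131 - 66) - 165)) = 6*(54 + ((131 - 66) - 165)) = 6*(54 + (65 - 165)) = 6*(54 - 100) = 6*(-46) = -276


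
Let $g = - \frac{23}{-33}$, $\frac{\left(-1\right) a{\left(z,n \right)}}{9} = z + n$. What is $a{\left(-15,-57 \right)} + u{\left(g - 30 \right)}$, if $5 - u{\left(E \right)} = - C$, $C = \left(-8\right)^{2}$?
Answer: $717$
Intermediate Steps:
$a{\left(z,n \right)} = - 9 n - 9 z$ ($a{\left(z,n \right)} = - 9 \left(z + n\right) = - 9 \left(n + z\right) = - 9 n - 9 z$)
$g = \frac{23}{33}$ ($g = \left(-23\right) \left(- \frac{1}{33}\right) = \frac{23}{33} \approx 0.69697$)
$C = 64$
$u{\left(E \right)} = 69$ ($u{\left(E \right)} = 5 - \left(-1\right) 64 = 5 - -64 = 5 + 64 = 69$)
$a{\left(-15,-57 \right)} + u{\left(g - 30 \right)} = \left(\left(-9\right) \left(-57\right) - -135\right) + 69 = \left(513 + 135\right) + 69 = 648 + 69 = 717$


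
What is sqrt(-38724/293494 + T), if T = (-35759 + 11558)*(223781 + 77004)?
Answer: I*sqrt(156757363051634365479)/146747 ≈ 85319.0*I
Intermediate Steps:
T = -7279297785 (T = -24201*300785 = -7279297785)
sqrt(-38724/293494 + T) = sqrt(-38724/293494 - 7279297785) = sqrt(-38724*1/293494 - 7279297785) = sqrt(-19362/146747 - 7279297785) = sqrt(-1068215112074757/146747) = I*sqrt(156757363051634365479)/146747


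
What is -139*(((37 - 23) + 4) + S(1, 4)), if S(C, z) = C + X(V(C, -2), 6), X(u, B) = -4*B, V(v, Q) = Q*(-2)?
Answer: 695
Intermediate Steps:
V(v, Q) = -2*Q
S(C, z) = -24 + C (S(C, z) = C - 4*6 = C - 24 = -24 + C)
-139*(((37 - 23) + 4) + S(1, 4)) = -139*(((37 - 23) + 4) + (-24 + 1)) = -139*((14 + 4) - 23) = -139*(18 - 23) = -139*(-5) = 695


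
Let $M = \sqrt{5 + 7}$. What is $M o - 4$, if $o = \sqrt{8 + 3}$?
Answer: $-4 + 2 \sqrt{33} \approx 7.4891$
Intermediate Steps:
$o = \sqrt{11} \approx 3.3166$
$M = 2 \sqrt{3}$ ($M = \sqrt{12} = 2 \sqrt{3} \approx 3.4641$)
$M o - 4 = 2 \sqrt{3} \sqrt{11} - 4 = 2 \sqrt{33} - 4 = -4 + 2 \sqrt{33}$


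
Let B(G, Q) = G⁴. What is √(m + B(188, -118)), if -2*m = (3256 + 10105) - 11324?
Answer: √4996789270/2 ≈ 35344.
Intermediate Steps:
m = -2037/2 (m = -((3256 + 10105) - 11324)/2 = -(13361 - 11324)/2 = -½*2037 = -2037/2 ≈ -1018.5)
√(m + B(188, -118)) = √(-2037/2 + 188⁴) = √(-2037/2 + 1249198336) = √(2498394635/2) = √4996789270/2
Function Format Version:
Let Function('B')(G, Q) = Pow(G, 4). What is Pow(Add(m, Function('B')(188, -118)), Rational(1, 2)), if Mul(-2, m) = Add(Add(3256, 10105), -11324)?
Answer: Mul(Rational(1, 2), Pow(4996789270, Rational(1, 2))) ≈ 35344.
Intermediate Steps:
m = Rational(-2037, 2) (m = Mul(Rational(-1, 2), Add(Add(3256, 10105), -11324)) = Mul(Rational(-1, 2), Add(13361, -11324)) = Mul(Rational(-1, 2), 2037) = Rational(-2037, 2) ≈ -1018.5)
Pow(Add(m, Function('B')(188, -118)), Rational(1, 2)) = Pow(Add(Rational(-2037, 2), Pow(188, 4)), Rational(1, 2)) = Pow(Add(Rational(-2037, 2), 1249198336), Rational(1, 2)) = Pow(Rational(2498394635, 2), Rational(1, 2)) = Mul(Rational(1, 2), Pow(4996789270, Rational(1, 2)))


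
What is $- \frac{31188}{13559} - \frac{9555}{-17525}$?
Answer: $- \frac{83402691}{47524295} \approx -1.7549$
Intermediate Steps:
$- \frac{31188}{13559} - \frac{9555}{-17525} = \left(-31188\right) \frac{1}{13559} - - \frac{1911}{3505} = - \frac{31188}{13559} + \frac{1911}{3505} = - \frac{83402691}{47524295}$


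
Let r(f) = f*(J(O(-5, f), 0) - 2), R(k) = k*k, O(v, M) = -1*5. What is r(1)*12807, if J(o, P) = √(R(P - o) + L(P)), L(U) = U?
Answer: 38421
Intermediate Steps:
O(v, M) = -5
R(k) = k²
J(o, P) = √(P + (P - o)²) (J(o, P) = √((P - o)² + P) = √(P + (P - o)²))
r(f) = 3*f (r(f) = f*(√(0 + (0 - 1*(-5))²) - 2) = f*(√(0 + (0 + 5)²) - 2) = f*(√(0 + 5²) - 2) = f*(√(0 + 25) - 2) = f*(√25 - 2) = f*(5 - 2) = f*3 = 3*f)
r(1)*12807 = (3*1)*12807 = 3*12807 = 38421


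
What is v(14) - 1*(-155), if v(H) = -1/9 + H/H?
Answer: 1403/9 ≈ 155.89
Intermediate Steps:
v(H) = 8/9 (v(H) = -1*⅑ + 1 = -⅑ + 1 = 8/9)
v(14) - 1*(-155) = 8/9 - 1*(-155) = 8/9 + 155 = 1403/9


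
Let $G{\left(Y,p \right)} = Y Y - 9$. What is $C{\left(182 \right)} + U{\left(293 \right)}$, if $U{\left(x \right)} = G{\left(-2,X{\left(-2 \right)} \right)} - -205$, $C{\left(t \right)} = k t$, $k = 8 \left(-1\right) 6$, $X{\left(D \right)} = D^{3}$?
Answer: $-8536$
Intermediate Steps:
$G{\left(Y,p \right)} = -9 + Y^{2}$ ($G{\left(Y,p \right)} = Y^{2} - 9 = -9 + Y^{2}$)
$k = -48$ ($k = \left(-8\right) 6 = -48$)
$C{\left(t \right)} = - 48 t$
$U{\left(x \right)} = 200$ ($U{\left(x \right)} = \left(-9 + \left(-2\right)^{2}\right) - -205 = \left(-9 + 4\right) + 205 = -5 + 205 = 200$)
$C{\left(182 \right)} + U{\left(293 \right)} = \left(-48\right) 182 + 200 = -8736 + 200 = -8536$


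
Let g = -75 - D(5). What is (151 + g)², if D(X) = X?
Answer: 5041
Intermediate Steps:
g = -80 (g = -75 - 1*5 = -75 - 5 = -80)
(151 + g)² = (151 - 80)² = 71² = 5041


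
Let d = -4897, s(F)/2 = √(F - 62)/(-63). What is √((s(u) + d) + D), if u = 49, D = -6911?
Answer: √(-5207328 - 14*I*√13)/21 ≈ 0.00052668 - 108.66*I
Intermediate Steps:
s(F) = -2*√(-62 + F)/63 (s(F) = 2*(√(F - 62)/(-63)) = 2*(√(-62 + F)*(-1/63)) = 2*(-√(-62 + F)/63) = -2*√(-62 + F)/63)
√((s(u) + d) + D) = √((-2*√(-62 + 49)/63 - 4897) - 6911) = √((-2*I*√13/63 - 4897) - 6911) = √((-4897 - 2*I*√13/63) - 6911) = √(-11808 - 2*I*√13/63)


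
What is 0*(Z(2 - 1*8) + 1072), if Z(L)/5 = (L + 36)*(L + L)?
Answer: 0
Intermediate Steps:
Z(L) = 10*L*(36 + L) (Z(L) = 5*((L + 36)*(L + L)) = 5*((36 + L)*(2*L)) = 5*(2*L*(36 + L)) = 10*L*(36 + L))
0*(Z(2 - 1*8) + 1072) = 0*(10*(2 - 1*8)*(36 + (2 - 1*8)) + 1072) = 0*(10*(2 - 8)*(36 + (2 - 8)) + 1072) = 0*(10*(-6)*(36 - 6) + 1072) = 0*(10*(-6)*30 + 1072) = 0*(-1800 + 1072) = 0*(-728) = 0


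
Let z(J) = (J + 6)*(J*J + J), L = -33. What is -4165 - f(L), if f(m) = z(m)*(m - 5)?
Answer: -1087621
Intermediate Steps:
z(J) = (6 + J)*(J + J²) (z(J) = (6 + J)*(J² + J) = (6 + J)*(J + J²))
f(m) = m*(-5 + m)*(6 + m² + 7*m) (f(m) = (m*(6 + m² + 7*m))*(m - 5) = (m*(6 + m² + 7*m))*(-5 + m) = m*(-5 + m)*(6 + m² + 7*m))
-4165 - f(L) = -4165 - (-33)*(-5 - 33)*(6 + (-33)² + 7*(-33)) = -4165 - (-33)*(-38)*(6 + 1089 - 231) = -4165 - (-33)*(-38)*864 = -4165 - 1*1083456 = -4165 - 1083456 = -1087621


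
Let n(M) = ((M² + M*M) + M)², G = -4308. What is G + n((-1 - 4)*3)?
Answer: 184917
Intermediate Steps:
n(M) = (M + 2*M²)² (n(M) = ((M² + M²) + M)² = (2*M² + M)² = (M + 2*M²)²)
G + n((-1 - 4)*3) = -4308 + ((-1 - 4)*3)²*(1 + 2*((-1 - 4)*3))² = -4308 + (-5*3)²*(1 + 2*(-5*3))² = -4308 + (-15)²*(1 + 2*(-15))² = -4308 + 225*(1 - 30)² = -4308 + 225*(-29)² = -4308 + 225*841 = -4308 + 189225 = 184917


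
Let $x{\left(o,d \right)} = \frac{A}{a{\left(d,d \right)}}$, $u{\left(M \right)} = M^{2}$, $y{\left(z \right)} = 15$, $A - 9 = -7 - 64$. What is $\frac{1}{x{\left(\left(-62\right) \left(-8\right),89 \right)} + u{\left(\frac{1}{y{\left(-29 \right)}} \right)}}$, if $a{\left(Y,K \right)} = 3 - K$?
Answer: $\frac{9675}{7018} \approx 1.3786$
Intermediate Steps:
$A = -62$ ($A = 9 - 71 = -62$)
$x{\left(o,d \right)} = - \frac{62}{3 - d}$
$\frac{1}{x{\left(\left(-62\right) \left(-8\right),89 \right)} + u{\left(\frac{1}{y{\left(-29 \right)}} \right)}} = \frac{1}{\frac{62}{-3 + 89} + \left(\frac{1}{15}\right)^{2}} = \frac{1}{\frac{62}{86} + \left(\frac{1}{15}\right)^{2}} = \frac{1}{62 \cdot \frac{1}{86} + \frac{1}{225}} = \frac{1}{\frac{31}{43} + \frac{1}{225}} = \frac{1}{\frac{7018}{9675}} = \frac{9675}{7018}$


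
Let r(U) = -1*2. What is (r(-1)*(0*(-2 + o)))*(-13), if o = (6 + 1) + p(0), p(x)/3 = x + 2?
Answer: 0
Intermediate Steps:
p(x) = 6 + 3*x (p(x) = 3*(x + 2) = 3*(2 + x) = 6 + 3*x)
o = 13 (o = (6 + 1) + (6 + 3*0) = 7 + (6 + 0) = 7 + 6 = 13)
r(U) = -2
(r(-1)*(0*(-2 + o)))*(-13) = -0*(-2 + 13)*(-13) = -0*11*(-13) = -2*0*(-13) = 0*(-13) = 0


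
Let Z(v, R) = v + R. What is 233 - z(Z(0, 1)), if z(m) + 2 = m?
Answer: 234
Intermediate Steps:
Z(v, R) = R + v
z(m) = -2 + m
233 - z(Z(0, 1)) = 233 - (-2 + (1 + 0)) = 233 - (-2 + 1) = 233 - 1*(-1) = 233 + 1 = 234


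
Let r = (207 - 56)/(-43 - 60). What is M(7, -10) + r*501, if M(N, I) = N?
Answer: -74930/103 ≈ -727.48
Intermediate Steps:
r = -151/103 (r = 151/(-103) = 151*(-1/103) = -151/103 ≈ -1.4660)
M(7, -10) + r*501 = 7 - 151/103*501 = 7 - 75651/103 = -74930/103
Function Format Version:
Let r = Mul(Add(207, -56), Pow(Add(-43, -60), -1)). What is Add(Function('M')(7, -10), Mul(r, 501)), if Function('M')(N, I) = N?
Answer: Rational(-74930, 103) ≈ -727.48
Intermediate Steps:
r = Rational(-151, 103) (r = Mul(151, Pow(-103, -1)) = Mul(151, Rational(-1, 103)) = Rational(-151, 103) ≈ -1.4660)
Add(Function('M')(7, -10), Mul(r, 501)) = Add(7, Mul(Rational(-151, 103), 501)) = Add(7, Rational(-75651, 103)) = Rational(-74930, 103)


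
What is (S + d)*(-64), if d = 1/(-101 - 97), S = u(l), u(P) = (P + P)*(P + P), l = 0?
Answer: 32/99 ≈ 0.32323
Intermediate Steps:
u(P) = 4*P² (u(P) = (2*P)*(2*P) = 4*P²)
S = 0 (S = 4*0² = 4*0 = 0)
d = -1/198 (d = 1/(-198) = -1/198 ≈ -0.0050505)
(S + d)*(-64) = (0 - 1/198)*(-64) = -1/198*(-64) = 32/99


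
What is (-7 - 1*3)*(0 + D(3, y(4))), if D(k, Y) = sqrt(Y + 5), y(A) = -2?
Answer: -10*sqrt(3) ≈ -17.320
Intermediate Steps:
D(k, Y) = sqrt(5 + Y)
(-7 - 1*3)*(0 + D(3, y(4))) = (-7 - 1*3)*(0 + sqrt(5 - 2)) = (-7 - 3)*(0 + sqrt(3)) = -10*sqrt(3)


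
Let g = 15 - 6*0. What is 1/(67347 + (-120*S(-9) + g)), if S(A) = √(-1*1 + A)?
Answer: 11227/756297174 + 10*I*√10/378148587 ≈ 1.4845e-5 + 8.3625e-8*I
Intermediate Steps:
g = 15 (g = 15 - 1*0 = 15 + 0 = 15)
S(A) = √(-1 + A)
1/(67347 + (-120*S(-9) + g)) = 1/(67347 + (-120*√(-1 - 9) + 15)) = 1/(67347 + (-120*I*√10 + 15)) = 1/(67347 + (15 - 120*I*√10)) = 1/(67362 - 120*I*√10)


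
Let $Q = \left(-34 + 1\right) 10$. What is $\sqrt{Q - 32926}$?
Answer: $2 i \sqrt{8314} \approx 182.36 i$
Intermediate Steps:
$Q = -330$ ($Q = \left(-33\right) 10 = -330$)
$\sqrt{Q - 32926} = \sqrt{-330 - 32926} = \sqrt{-33256} = 2 i \sqrt{8314}$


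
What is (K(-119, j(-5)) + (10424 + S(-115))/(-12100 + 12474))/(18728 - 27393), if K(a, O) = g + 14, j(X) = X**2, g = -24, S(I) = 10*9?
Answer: -3387/1620355 ≈ -0.0020903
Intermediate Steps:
S(I) = 90
K(a, O) = -10 (K(a, O) = -24 + 14 = -10)
(K(-119, j(-5)) + (10424 + S(-115))/(-12100 + 12474))/(18728 - 27393) = (-10 + (10424 + 90)/(-12100 + 12474))/(18728 - 27393) = (-10 + 10514/374)/(-8665) = (-10 + 10514*(1/374))*(-1/8665) = (-10 + 5257/187)*(-1/8665) = (3387/187)*(-1/8665) = -3387/1620355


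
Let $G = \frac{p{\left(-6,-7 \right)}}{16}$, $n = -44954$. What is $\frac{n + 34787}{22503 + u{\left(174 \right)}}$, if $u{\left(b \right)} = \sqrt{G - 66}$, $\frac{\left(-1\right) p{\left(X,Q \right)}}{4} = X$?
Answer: $- \frac{152525334}{337590049} + \frac{3389 i \sqrt{258}}{337590049} \approx -0.45181 + 0.00016125 i$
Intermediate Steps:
$p{\left(X,Q \right)} = - 4 X$
$G = \frac{3}{2}$ ($G = \frac{\left(-4\right) \left(-6\right)}{16} = 24 \cdot \frac{1}{16} = \frac{3}{2} \approx 1.5$)
$u{\left(b \right)} = \frac{i \sqrt{258}}{2}$ ($u{\left(b \right)} = \sqrt{\frac{3}{2} - 66} = \sqrt{- \frac{129}{2}} = \frac{i \sqrt{258}}{2}$)
$\frac{n + 34787}{22503 + u{\left(174 \right)}} = \frac{-44954 + 34787}{22503 + \frac{i \sqrt{258}}{2}} = - \frac{10167}{22503 + \frac{i \sqrt{258}}{2}}$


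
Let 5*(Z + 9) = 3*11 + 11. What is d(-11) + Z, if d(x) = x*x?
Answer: 604/5 ≈ 120.80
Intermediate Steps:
d(x) = x²
Z = -⅕ (Z = -9 + (3*11 + 11)/5 = -9 + (33 + 11)/5 = -9 + (⅕)*44 = -9 + 44/5 = -⅕ ≈ -0.20000)
d(-11) + Z = (-11)² - ⅕ = 121 - ⅕ = 604/5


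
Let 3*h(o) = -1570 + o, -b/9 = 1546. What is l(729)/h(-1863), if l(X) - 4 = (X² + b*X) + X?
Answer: 28833396/3433 ≈ 8398.9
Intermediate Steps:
b = -13914 (b = -9*1546 = -13914)
h(o) = -1570/3 + o/3 (h(o) = (-1570 + o)/3 = -1570/3 + o/3)
l(X) = 4 + X² - 13913*X (l(X) = 4 + ((X² - 13914*X) + X) = 4 + (X² - 13913*X) = 4 + X² - 13913*X)
l(729)/h(-1863) = (4 + 729² - 13913*729)/(-1570/3 + (⅓)*(-1863)) = (4 + 531441 - 10142577)/(-1570/3 - 621) = -9611132/(-3433/3) = -9611132*(-3/3433) = 28833396/3433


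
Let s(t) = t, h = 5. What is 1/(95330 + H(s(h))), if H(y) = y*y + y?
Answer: 1/95360 ≈ 1.0487e-5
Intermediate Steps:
H(y) = y + y² (H(y) = y² + y = y + y²)
1/(95330 + H(s(h))) = 1/(95330 + 5*(1 + 5)) = 1/(95330 + 5*6) = 1/(95330 + 30) = 1/95360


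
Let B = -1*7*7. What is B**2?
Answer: 2401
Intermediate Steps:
B = -49 (B = -7*7 = -49)
B**2 = (-49)**2 = 2401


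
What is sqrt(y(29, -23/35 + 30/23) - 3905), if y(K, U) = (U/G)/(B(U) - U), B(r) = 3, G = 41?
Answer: I*sqrt(23547670753246)/77654 ≈ 62.49*I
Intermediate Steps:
y(K, U) = U/(41*(3 - U)) (y(K, U) = (U/41)/(3 - U) = U/(41*(3 - U)))
sqrt(y(29, -23/35 + 30/23) - 3905) = sqrt(-(-23/35 + 30/23)/(-123 + 41*(-23/35 + 30/23)) - 3905) = sqrt(-1*521/805/(-123 + 41*(521/805)) - 3905) = sqrt(-1*521/805/(-123 + 21361/805) - 3905) = sqrt(-1*521/805/(-77654/805) - 3905) = sqrt(-1*521/805*(-805/77654) - 3905) = sqrt(521/77654 - 3905) = sqrt(-303238349/77654) = I*sqrt(23547670753246)/77654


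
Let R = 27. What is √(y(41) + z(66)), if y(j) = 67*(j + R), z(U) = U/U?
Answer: 7*√93 ≈ 67.506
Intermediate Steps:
z(U) = 1
y(j) = 1809 + 67*j (y(j) = 67*(j + 27) = 67*(27 + j) = 1809 + 67*j)
√(y(41) + z(66)) = √((1809 + 67*41) + 1) = √((1809 + 2747) + 1) = √(4556 + 1) = √4557 = 7*√93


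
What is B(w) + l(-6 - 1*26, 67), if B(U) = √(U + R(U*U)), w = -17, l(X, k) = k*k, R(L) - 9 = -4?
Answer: 4489 + 2*I*√3 ≈ 4489.0 + 3.4641*I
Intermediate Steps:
R(L) = 5 (R(L) = 9 - 4 = 5)
l(X, k) = k²
B(U) = √(5 + U) (B(U) = √(U + 5) = √(5 + U))
B(w) + l(-6 - 1*26, 67) = √(5 - 17) + 67² = √(-12) + 4489 = 2*I*√3 + 4489 = 4489 + 2*I*√3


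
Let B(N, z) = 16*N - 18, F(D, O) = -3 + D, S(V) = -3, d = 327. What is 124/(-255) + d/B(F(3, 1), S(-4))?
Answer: -3171/170 ≈ -18.653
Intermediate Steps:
B(N, z) = -18 + 16*N
124/(-255) + d/B(F(3, 1), S(-4)) = 124/(-255) + 327/(-18 + 16*(-3 + 3)) = 124*(-1/255) + 327/(-18 + 16*0) = -124/255 + 327/(-18 + 0) = -124/255 + 327/(-18) = -124/255 + 327*(-1/18) = -124/255 - 109/6 = -3171/170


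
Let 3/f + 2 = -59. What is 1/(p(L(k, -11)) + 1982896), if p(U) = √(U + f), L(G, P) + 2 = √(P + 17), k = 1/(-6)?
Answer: 1/(1982896 + √(-125/61 + √6)) ≈ 5.0431e-7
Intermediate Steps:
f = -3/61 (f = 3/(-2 - 59) = 3/(-61) = 3*(-1/61) = -3/61 ≈ -0.049180)
k = -⅙ ≈ -0.16667
L(G, P) = -2 + √(17 + P) (L(G, P) = -2 + √(P + 17) = -2 + √(17 + P))
p(U) = √(-3/61 + U) (p(U) = √(U - 3/61) = √(-3/61 + U))
1/(p(L(k, -11)) + 1982896) = 1/(√(-183 + 3721*(-2 + √(17 - 11)))/61 + 1982896) = 1/(√(-183 + 3721*(-2 + √6))/61 + 1982896) = 1/(√(-183 + (-7442 + 3721*√6))/61 + 1982896) = 1/(√(-7625 + 3721*√6)/61 + 1982896) = 1/(1982896 + √(-7625 + 3721*√6)/61)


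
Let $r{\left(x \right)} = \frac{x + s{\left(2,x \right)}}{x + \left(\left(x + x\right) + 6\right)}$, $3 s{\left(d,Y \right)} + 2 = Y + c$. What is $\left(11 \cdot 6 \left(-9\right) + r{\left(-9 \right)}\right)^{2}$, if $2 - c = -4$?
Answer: $\frac{1398012100}{3969} \approx 3.5223 \cdot 10^{5}$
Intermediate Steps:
$c = 6$ ($c = 2 - -4 = 2 + 4 = 6$)
$s{\left(d,Y \right)} = \frac{4}{3} + \frac{Y}{3}$ ($s{\left(d,Y \right)} = - \frac{2}{3} + \frac{Y + 6}{3} = - \frac{2}{3} + \frac{6 + Y}{3} = - \frac{2}{3} + \left(2 + \frac{Y}{3}\right) = \frac{4}{3} + \frac{Y}{3}$)
$r{\left(x \right)} = \frac{\frac{4}{3} + \frac{4 x}{3}}{6 + 3 x}$ ($r{\left(x \right)} = \frac{x + \left(\frac{4}{3} + \frac{x}{3}\right)}{x + \left(\left(x + x\right) + 6\right)} = \frac{\frac{4}{3} + \frac{4 x}{3}}{x + \left(2 x + 6\right)} = \frac{\frac{4}{3} + \frac{4 x}{3}}{x + \left(6 + 2 x\right)} = \frac{\frac{4}{3} + \frac{4 x}{3}}{6 + 3 x}$)
$\left(11 \cdot 6 \left(-9\right) + r{\left(-9 \right)}\right)^{2} = \left(11 \cdot 6 \left(-9\right) + \frac{4 \left(1 - 9\right)}{9 \left(2 - 9\right)}\right)^{2} = \left(66 \left(-9\right) + \frac{4}{9} \frac{1}{-7} \left(-8\right)\right)^{2} = \left(-594 + \frac{4}{9} \left(- \frac{1}{7}\right) \left(-8\right)\right)^{2} = \left(-594 + \frac{32}{63}\right)^{2} = \left(- \frac{37390}{63}\right)^{2} = \frac{1398012100}{3969}$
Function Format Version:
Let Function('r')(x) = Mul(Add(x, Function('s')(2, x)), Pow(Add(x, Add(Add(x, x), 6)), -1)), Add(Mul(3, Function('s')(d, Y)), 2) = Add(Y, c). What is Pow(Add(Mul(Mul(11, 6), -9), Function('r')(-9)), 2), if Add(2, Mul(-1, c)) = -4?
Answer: Rational(1398012100, 3969) ≈ 3.5223e+5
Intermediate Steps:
c = 6 (c = Add(2, Mul(-1, -4)) = Add(2, 4) = 6)
Function('s')(d, Y) = Add(Rational(4, 3), Mul(Rational(1, 3), Y)) (Function('s')(d, Y) = Add(Rational(-2, 3), Mul(Rational(1, 3), Add(Y, 6))) = Add(Rational(-2, 3), Mul(Rational(1, 3), Add(6, Y))) = Add(Rational(-2, 3), Add(2, Mul(Rational(1, 3), Y))) = Add(Rational(4, 3), Mul(Rational(1, 3), Y)))
Function('r')(x) = Mul(Pow(Add(6, Mul(3, x)), -1), Add(Rational(4, 3), Mul(Rational(4, 3), x))) (Function('r')(x) = Mul(Add(x, Add(Rational(4, 3), Mul(Rational(1, 3), x))), Pow(Add(x, Add(Add(x, x), 6)), -1)) = Mul(Add(Rational(4, 3), Mul(Rational(4, 3), x)), Pow(Add(x, Add(Mul(2, x), 6)), -1)) = Mul(Add(Rational(4, 3), Mul(Rational(4, 3), x)), Pow(Add(x, Add(6, Mul(2, x))), -1)) = Mul(Add(Rational(4, 3), Mul(Rational(4, 3), x)), Pow(Add(6, Mul(3, x)), -1)) = Mul(Pow(Add(6, Mul(3, x)), -1), Add(Rational(4, 3), Mul(Rational(4, 3), x))))
Pow(Add(Mul(Mul(11, 6), -9), Function('r')(-9)), 2) = Pow(Add(Mul(Mul(11, 6), -9), Mul(Rational(4, 9), Pow(Add(2, -9), -1), Add(1, -9))), 2) = Pow(Add(Mul(66, -9), Mul(Rational(4, 9), Pow(-7, -1), -8)), 2) = Pow(Add(-594, Mul(Rational(4, 9), Rational(-1, 7), -8)), 2) = Pow(Add(-594, Rational(32, 63)), 2) = Pow(Rational(-37390, 63), 2) = Rational(1398012100, 3969)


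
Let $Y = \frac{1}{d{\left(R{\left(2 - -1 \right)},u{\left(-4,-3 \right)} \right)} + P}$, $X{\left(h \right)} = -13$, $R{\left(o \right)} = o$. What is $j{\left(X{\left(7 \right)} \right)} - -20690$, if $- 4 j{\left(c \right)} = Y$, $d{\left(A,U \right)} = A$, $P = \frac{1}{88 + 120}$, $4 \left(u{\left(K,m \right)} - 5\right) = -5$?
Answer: $\frac{12931198}{625} \approx 20690.0$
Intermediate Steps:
$u{\left(K,m \right)} = \frac{15}{4}$ ($u{\left(K,m \right)} = 5 + \frac{1}{4} \left(-5\right) = 5 - \frac{5}{4} = \frac{15}{4}$)
$P = \frac{1}{208} \approx 0.0048077$
$Y = \frac{208}{625}$ ($Y = \frac{1}{\left(2 - -1\right) + \frac{1}{208}} = \frac{1}{\left(2 + 1\right) + \frac{1}{208}} = \frac{1}{3 + \frac{1}{208}} = \frac{1}{\frac{625}{208}} = \frac{208}{625} \approx 0.3328$)
$j{\left(c \right)} = - \frac{52}{625}$ ($j{\left(c \right)} = \left(- \frac{1}{4}\right) \frac{208}{625} = - \frac{52}{625}$)
$j{\left(X{\left(7 \right)} \right)} - -20690 = - \frac{52}{625} - -20690 = - \frac{52}{625} + 20690 = \frac{12931198}{625}$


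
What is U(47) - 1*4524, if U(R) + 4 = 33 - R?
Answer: -4542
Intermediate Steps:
U(R) = 29 - R (U(R) = -4 + (33 - R) = 29 - R)
U(47) - 1*4524 = (29 - 1*47) - 1*4524 = (29 - 47) - 4524 = -18 - 4524 = -4542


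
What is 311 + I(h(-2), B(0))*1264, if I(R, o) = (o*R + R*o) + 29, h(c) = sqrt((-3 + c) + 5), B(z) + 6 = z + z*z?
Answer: 36967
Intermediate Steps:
B(z) = -6 + z + z**2 (B(z) = -6 + (z + z*z) = -6 + (z + z**2) = -6 + z + z**2)
h(c) = sqrt(2 + c)
I(R, o) = 29 + 2*R*o (I(R, o) = (R*o + R*o) + 29 = 2*R*o + 29 = 29 + 2*R*o)
311 + I(h(-2), B(0))*1264 = 311 + (29 + 2*sqrt(2 - 2)*(-6 + 0 + 0**2))*1264 = 311 + (29 + 2*sqrt(0)*(-6 + 0 + 0))*1264 = 311 + (29 + 2*0*(-6))*1264 = 311 + (29 + 0)*1264 = 311 + 29*1264 = 311 + 36656 = 36967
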